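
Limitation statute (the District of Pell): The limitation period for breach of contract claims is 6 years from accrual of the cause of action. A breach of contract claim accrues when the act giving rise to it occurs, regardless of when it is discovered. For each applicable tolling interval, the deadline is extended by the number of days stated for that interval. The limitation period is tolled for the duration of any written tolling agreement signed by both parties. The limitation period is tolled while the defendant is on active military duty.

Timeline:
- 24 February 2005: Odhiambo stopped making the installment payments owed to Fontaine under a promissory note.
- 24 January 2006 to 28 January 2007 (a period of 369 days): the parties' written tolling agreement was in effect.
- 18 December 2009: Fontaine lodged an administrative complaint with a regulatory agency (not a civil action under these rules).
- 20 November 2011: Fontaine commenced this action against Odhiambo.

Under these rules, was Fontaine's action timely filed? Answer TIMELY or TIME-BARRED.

The claim accrued on 24 February 2005, when the wrongful act occurred.
The untolled deadline — 6 years after 24 February 2005 — is 24 February 2011.
The written tolling agreement from 24 January 2006 to 28 January 2007 tolled the period for 369 days, extending the deadline to 28 February 2012.
None of the other events listed affects the running of the period under the stated rules.
The 20 November 2011 filing precedes the 28 February 2012 deadline; the claim is timely.

TIMELY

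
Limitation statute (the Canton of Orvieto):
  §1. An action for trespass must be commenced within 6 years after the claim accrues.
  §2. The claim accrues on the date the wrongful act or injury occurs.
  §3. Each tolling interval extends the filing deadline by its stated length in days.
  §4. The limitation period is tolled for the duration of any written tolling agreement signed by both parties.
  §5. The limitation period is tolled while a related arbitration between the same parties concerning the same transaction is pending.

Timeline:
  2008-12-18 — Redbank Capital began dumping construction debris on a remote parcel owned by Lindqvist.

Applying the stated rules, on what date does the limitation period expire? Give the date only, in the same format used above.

2014-12-18

The claim accrued on 2008-12-18, when the wrongful act occurred.
6 years from 2008-12-18 is 2014-12-18.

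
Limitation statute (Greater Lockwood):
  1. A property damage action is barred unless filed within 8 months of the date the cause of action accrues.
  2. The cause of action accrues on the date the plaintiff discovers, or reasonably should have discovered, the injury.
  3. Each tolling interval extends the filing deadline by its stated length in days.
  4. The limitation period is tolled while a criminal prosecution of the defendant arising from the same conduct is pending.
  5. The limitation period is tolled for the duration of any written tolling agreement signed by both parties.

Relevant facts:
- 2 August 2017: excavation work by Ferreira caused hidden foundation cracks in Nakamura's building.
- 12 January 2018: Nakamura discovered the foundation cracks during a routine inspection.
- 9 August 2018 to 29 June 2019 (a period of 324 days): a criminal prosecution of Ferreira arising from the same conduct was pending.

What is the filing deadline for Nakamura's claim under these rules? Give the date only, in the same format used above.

2 August 2019

Under the discovery rule, the claim accrued on 12 January 2018, when Nakamura discovered the injury — not on the 2 August 2017 date of the underlying act.
The untolled deadline — 8 months after 12 January 2018 — is 12 September 2018.
Because the pending criminal prosecution ran from 9 August 2018 to 29 June 2019, the deadline is extended by 324 days to 2 August 2019.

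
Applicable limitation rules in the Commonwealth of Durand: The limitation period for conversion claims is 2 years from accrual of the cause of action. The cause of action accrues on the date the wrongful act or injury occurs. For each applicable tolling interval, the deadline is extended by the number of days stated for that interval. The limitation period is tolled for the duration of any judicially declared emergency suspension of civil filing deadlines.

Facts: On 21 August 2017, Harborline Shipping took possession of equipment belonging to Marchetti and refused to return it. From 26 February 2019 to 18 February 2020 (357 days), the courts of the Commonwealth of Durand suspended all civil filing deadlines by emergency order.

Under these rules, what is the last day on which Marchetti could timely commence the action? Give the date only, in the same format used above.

12 August 2020

The cause of action accrued on 21 August 2017, the date of the act.
The untolled deadline — 2 years after 21 August 2017 — is 21 August 2019.
The emergency suspension of filing deadlines from 26 February 2019 to 18 February 2020 tolled the period for 357 days, extending the deadline to 12 August 2020.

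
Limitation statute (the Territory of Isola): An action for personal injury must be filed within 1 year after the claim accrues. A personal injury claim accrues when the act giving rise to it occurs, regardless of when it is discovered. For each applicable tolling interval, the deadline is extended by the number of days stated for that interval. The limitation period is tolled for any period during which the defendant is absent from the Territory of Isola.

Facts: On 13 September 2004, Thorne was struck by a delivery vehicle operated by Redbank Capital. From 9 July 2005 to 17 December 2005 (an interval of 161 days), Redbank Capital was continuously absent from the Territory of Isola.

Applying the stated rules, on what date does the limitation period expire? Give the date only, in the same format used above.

21 February 2006

The claim accrued on 13 September 2004, when the wrongful act occurred.
The untolled deadline — 1 year after 13 September 2004 — is 13 September 2005.
The defendant's absence from the jurisdiction from 9 July 2005 to 17 December 2005 tolled the period for 161 days, extending the deadline to 21 February 2006.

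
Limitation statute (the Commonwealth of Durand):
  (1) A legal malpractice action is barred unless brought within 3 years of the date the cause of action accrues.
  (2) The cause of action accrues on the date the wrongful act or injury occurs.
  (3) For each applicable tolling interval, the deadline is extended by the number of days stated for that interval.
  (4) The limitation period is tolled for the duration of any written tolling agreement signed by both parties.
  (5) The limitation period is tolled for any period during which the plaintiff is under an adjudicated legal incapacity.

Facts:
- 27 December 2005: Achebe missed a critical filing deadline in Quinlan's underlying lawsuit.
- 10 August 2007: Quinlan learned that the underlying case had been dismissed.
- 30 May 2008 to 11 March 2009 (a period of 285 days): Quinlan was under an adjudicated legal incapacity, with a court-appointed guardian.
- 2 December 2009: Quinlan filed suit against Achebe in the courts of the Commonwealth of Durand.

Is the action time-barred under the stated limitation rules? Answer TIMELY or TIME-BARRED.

Accrual is governed by the date of the act, so the period began to run on 27 December 2005; the later discovery on 10 August 2007 is irrelevant under the stated rule.
The untolled deadline — 3 years after 27 December 2005 — is 27 December 2008.
The plaintiff's legal incapacity from 30 May 2008 to 11 March 2009 tolled the period for 285 days, extending the deadline to 8 October 2009.
Filing on 2 December 2009 missed the 8 October 2009 deadline — the action is time-barred.

TIME-BARRED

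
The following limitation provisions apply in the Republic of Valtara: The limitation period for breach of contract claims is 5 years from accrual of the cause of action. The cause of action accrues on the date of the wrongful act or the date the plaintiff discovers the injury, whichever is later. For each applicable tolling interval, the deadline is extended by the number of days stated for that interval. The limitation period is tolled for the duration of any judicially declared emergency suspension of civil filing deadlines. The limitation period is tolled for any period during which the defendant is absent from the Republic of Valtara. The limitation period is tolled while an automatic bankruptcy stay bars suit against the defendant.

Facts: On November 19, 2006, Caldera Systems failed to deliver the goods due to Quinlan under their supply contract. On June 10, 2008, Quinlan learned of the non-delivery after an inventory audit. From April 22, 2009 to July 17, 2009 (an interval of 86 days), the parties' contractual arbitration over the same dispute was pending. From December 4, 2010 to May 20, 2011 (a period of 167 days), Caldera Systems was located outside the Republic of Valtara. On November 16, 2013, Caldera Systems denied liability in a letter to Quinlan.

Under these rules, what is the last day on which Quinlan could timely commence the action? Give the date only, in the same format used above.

Taking the later of the act (November 19, 2006) and discovery (June 10, 2008), the claim accrued on June 10, 2008.
5 years from June 10, 2008 is June 10, 2013.
The defendant's absence from the jurisdiction from December 4, 2010 to May 20, 2011 tolled the period for 167 days, extending the deadline to November 24, 2013.
The pending related arbitration from April 22, 2009 to July 17, 2009 does not toll the period, because no stated rule makes a pending arbitration a tolling event.
Nothing else in the chronology tolls or restarts the period.

November 24, 2013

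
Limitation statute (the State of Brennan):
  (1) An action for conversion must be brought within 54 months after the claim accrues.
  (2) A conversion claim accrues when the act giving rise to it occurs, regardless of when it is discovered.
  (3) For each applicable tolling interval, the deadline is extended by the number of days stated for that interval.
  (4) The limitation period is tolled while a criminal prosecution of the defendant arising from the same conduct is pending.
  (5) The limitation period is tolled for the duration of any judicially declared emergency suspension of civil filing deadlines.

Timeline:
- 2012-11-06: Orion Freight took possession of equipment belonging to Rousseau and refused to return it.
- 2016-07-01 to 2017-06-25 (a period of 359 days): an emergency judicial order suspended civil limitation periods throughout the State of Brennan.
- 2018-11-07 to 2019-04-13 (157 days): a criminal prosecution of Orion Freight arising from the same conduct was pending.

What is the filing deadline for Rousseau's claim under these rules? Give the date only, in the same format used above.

The claim accrued on 2012-11-06, when the wrongful act occurred.
The untolled deadline — 54 months after 2012-11-06 — is 2017-05-06.
The period was tolled for 359 days by the emergency suspension of filing deadlines (2016-07-01 to 2017-06-25), pushing the deadline to 2018-04-30.
By the time the pending criminal prosecution began on 2018-11-07, the limitation period had already expired on 2018-04-30; that interval cannot revive it.

2018-04-30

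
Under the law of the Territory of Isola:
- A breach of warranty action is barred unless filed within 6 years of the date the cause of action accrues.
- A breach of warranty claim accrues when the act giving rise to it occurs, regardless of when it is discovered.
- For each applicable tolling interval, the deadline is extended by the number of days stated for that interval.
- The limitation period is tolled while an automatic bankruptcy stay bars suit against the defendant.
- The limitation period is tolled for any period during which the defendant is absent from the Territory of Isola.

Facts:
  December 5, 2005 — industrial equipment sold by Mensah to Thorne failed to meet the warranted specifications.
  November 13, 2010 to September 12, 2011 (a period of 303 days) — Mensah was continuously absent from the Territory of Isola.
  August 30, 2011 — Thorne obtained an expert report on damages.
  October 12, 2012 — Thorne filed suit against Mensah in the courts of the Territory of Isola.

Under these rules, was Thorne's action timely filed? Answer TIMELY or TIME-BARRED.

TIME-BARRED

The claim accrued on December 5, 2005, when the wrongful act occurred.
Adding the 6 years base period to December 5, 2005 gives a deadline of December 5, 2011, before any tolling.
Because the defendant's absence from the jurisdiction ran from November 13, 2010 to September 12, 2011, the deadline is extended by 303 days to October 3, 2012.
None of the other events listed affects the running of the period under the stated rules.
The October 12, 2012 filing falls after the October 3, 2012 deadline; the claim is time-barred.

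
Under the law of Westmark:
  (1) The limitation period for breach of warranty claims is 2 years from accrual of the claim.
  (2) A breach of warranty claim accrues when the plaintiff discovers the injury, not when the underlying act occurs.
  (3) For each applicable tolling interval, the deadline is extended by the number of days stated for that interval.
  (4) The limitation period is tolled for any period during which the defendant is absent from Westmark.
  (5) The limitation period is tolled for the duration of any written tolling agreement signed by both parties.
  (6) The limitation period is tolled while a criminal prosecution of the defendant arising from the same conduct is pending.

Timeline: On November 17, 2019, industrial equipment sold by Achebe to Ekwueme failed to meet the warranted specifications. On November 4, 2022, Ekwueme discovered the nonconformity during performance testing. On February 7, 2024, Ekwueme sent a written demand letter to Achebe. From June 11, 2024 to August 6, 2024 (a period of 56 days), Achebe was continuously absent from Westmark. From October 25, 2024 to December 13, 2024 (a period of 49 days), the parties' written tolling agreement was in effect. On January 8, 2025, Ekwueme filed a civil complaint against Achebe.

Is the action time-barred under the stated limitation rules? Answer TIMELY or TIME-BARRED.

TIMELY

Accrual is tied to discovery, so the period began on November 4, 2022 rather than on November 17, 2019 when the act occurred.
2 years from November 4, 2022 is November 4, 2024.
The defendant's absence from the jurisdiction from June 11, 2024 to August 6, 2024 tolled the period for 56 days, extending the deadline to December 30, 2024.
Because the written tolling agreement ran from October 25, 2024 to December 13, 2024, the deadline is extended by 49 days to February 17, 2025.
None of the other events listed affects the running of the period under the stated rules.
Ekwueme filed on January 8, 2025, before the February 17, 2025 deadline, so the action is timely.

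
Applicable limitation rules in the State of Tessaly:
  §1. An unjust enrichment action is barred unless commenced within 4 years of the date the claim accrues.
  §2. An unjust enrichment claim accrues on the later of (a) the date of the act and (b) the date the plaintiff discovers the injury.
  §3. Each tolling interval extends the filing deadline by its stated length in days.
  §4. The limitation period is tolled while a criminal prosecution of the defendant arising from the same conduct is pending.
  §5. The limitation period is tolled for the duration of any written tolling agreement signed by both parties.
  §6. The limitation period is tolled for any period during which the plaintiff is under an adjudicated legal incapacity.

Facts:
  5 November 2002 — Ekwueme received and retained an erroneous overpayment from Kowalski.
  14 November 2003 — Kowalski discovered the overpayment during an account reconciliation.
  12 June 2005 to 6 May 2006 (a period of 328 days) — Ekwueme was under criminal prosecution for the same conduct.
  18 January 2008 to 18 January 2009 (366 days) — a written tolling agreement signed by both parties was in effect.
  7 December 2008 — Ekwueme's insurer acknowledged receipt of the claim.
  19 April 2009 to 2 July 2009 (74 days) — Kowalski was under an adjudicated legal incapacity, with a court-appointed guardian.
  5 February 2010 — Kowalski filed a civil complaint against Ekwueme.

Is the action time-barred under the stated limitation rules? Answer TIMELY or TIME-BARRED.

Because discovery on 14 November 2003 post-dates the 5 November 2002 act, accrual under the later-of rule falls on 14 November 2003.
4 years from 14 November 2003 is 14 November 2007.
Because the pending criminal prosecution ran from 12 June 2005 to 6 May 2006, the deadline is extended by 328 days to 7 October 2008.
The period was tolled for 366 days by the written tolling agreement (18 January 2008 to 18 January 2009), pushing the deadline to 8 October 2009.
Because the plaintiff's legal incapacity ran from 19 April 2009 to 2 July 2009, the deadline is extended by 74 days to 21 December 2009.
Nothing else in the chronology tolls or restarts the period.
Filing on 5 February 2010 missed the 21 December 2009 deadline — the action is time-barred.

TIME-BARRED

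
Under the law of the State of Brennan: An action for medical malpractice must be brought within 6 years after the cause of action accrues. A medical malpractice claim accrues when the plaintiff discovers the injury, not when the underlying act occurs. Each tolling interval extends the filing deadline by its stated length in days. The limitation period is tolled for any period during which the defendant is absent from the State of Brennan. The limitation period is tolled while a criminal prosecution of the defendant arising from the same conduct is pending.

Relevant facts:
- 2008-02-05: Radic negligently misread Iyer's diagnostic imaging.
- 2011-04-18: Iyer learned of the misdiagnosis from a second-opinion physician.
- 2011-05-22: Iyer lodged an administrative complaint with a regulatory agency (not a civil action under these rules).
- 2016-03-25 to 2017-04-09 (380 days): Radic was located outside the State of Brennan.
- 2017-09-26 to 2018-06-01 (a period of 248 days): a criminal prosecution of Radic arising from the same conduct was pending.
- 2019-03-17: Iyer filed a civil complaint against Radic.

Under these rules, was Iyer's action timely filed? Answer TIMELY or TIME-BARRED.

Under the discovery rule, the claim accrued on 2011-04-18, when Iyer discovered the injury — not on the 2008-02-05 date of the underlying act.
Adding the 6 years base period to 2011-04-18 gives a deadline of 2017-04-18, before any tolling.
Because the defendant's absence from the jurisdiction ran from 2016-03-25 to 2017-04-09, the deadline is extended by 380 days to 2018-05-03.
The period was tolled for 248 days by the pending criminal prosecution (2017-09-26 to 2018-06-01), pushing the deadline to 2019-01-06.
None of the other events listed affects the running of the period under the stated rules.
Filing on 2019-03-17 missed the 2019-01-06 deadline — the action is time-barred.

TIME-BARRED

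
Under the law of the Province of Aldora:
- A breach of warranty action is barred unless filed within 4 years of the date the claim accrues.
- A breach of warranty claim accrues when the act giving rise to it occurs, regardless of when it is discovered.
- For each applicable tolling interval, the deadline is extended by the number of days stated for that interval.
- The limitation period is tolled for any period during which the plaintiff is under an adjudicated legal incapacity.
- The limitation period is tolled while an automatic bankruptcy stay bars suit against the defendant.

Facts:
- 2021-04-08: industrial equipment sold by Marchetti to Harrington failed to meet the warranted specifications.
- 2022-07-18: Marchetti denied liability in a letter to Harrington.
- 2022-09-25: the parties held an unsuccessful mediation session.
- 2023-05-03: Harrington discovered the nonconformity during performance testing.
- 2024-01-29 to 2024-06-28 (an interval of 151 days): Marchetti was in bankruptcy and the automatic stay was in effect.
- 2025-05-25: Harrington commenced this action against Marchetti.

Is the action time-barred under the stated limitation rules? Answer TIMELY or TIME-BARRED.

TIMELY

Because the rule ties accrual to occurrence, the claim accrued on 2021-04-08, not on the 2023-05-03 discovery date.
Adding the 4 years base period to 2021-04-08 gives a deadline of 2025-04-08, before any tolling.
The period was tolled for 151 days by the automatic bankruptcy stay (2024-01-29 to 2024-06-28), pushing the deadline to 2025-09-06.
The other events in the timeline have no effect on the limitation period under the stated rules.
Harrington filed on 2025-05-25, before the 2025-09-06 deadline, so the action is timely.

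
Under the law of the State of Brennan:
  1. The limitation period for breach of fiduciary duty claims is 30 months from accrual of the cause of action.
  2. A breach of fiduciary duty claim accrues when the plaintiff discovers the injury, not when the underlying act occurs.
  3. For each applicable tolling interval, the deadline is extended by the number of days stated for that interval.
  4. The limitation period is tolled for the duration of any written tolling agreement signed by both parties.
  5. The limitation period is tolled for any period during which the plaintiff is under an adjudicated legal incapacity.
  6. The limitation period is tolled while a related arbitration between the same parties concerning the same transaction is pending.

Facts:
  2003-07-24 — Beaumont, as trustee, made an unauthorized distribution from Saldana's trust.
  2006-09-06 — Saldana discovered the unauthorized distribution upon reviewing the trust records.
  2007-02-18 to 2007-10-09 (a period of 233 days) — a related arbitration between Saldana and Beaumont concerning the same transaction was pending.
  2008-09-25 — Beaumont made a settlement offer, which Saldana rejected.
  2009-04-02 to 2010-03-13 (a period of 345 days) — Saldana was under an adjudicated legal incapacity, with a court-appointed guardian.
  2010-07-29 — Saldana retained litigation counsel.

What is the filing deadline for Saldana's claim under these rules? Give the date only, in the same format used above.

2010-10-05

The claim did not accrue until Saldana discovered the injury on 2006-09-06; the 2003-07-24 act date does not start the clock under the stated rule.
30 months from 2006-09-06 is 2009-03-06.
The period was tolled for 233 days by the pending related arbitration (2007-02-18 to 2007-10-09), pushing the deadline to 2009-10-25.
The plaintiff's legal incapacity from 2009-04-02 to 2010-03-13 tolled the period for 345 days, extending the deadline to 2010-10-05.
Nothing else in the chronology tolls or restarts the period.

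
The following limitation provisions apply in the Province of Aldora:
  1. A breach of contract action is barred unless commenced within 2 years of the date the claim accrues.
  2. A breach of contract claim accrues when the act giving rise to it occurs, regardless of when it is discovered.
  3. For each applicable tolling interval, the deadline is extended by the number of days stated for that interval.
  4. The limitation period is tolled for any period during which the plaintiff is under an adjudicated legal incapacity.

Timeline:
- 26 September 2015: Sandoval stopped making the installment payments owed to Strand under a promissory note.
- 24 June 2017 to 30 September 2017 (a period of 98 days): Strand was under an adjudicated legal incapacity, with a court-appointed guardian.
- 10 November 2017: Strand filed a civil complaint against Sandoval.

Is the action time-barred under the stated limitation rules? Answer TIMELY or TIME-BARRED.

The claim accrued on 26 September 2015, the date of the act.
Adding the 2 years base period to 26 September 2015 gives a deadline of 26 September 2017, before any tolling.
Because the plaintiff's legal incapacity ran from 24 June 2017 to 30 September 2017, the deadline is extended by 98 days to 2 January 2018.
Strand filed on 10 November 2017, before the 2 January 2018 deadline, so the action is timely.

TIMELY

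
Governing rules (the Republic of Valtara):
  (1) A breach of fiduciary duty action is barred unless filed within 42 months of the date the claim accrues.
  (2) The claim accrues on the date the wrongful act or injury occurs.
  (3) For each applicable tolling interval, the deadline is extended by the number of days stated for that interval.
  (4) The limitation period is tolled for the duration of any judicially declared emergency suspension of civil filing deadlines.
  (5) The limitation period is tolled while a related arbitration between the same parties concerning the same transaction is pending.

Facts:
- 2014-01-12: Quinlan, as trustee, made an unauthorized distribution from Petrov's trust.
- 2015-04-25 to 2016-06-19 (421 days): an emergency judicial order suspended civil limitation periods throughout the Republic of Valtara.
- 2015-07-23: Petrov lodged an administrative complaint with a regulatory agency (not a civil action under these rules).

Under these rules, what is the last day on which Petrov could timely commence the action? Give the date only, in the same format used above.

2018-09-06

The claim accrued on 2014-01-12, the date of the act.
The untolled deadline — 42 months after 2014-01-12 — is 2017-07-12.
The emergency suspension of filing deadlines from 2015-04-25 to 2016-06-19 tolled the period for 421 days, extending the deadline to 2018-09-06.
The other events in the timeline have no effect on the limitation period under the stated rules.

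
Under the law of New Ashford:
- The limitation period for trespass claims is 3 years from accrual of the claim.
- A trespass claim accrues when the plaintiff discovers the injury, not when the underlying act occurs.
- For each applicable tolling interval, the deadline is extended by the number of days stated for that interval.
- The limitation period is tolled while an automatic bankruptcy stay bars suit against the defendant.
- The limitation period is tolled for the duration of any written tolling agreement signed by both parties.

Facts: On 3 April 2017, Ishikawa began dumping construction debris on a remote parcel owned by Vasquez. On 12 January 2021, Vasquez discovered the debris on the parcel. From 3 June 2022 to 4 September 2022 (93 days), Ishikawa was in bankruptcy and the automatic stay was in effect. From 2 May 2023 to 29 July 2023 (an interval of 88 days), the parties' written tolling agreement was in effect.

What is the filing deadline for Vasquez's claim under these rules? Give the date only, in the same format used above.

11 July 2024

Under the discovery rule, the claim accrued on 12 January 2021, when Vasquez discovered the injury — not on the 3 April 2017 date of the underlying act.
The untolled deadline — 3 years after 12 January 2021 — is 12 January 2024.
The automatic bankruptcy stay from 3 June 2022 to 4 September 2022 tolled the period for 93 days, extending the deadline to 14 April 2024.
The period was tolled for 88 days by the written tolling agreement (2 May 2023 to 29 July 2023), pushing the deadline to 11 July 2024.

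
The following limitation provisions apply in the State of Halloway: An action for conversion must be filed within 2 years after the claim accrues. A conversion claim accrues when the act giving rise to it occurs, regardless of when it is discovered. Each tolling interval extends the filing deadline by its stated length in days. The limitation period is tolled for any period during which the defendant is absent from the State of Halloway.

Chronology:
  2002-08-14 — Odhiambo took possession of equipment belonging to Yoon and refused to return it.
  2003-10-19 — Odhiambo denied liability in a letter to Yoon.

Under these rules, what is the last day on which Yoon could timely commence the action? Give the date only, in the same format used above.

The limitation period began to run on 2002-08-14.
2 years from 2002-08-14 is 2004-08-14.
None of the other events listed affects the running of the period under the stated rules.

2004-08-14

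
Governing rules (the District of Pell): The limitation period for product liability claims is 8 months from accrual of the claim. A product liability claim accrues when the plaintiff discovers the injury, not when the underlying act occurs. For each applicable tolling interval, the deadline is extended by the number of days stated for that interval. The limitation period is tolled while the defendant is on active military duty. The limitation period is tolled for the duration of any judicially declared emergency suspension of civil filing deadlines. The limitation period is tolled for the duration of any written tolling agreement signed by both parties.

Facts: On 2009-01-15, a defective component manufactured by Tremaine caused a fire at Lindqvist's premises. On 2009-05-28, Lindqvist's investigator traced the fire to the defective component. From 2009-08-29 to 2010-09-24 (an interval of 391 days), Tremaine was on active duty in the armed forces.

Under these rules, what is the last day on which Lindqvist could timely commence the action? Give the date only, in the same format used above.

Accrual is tied to discovery, so the period began on 2009-05-28 rather than on 2009-01-15 when the act occurred.
The untolled deadline — 8 months after 2009-05-28 — is 2010-01-28.
Because the defendant's active military service ran from 2009-08-29 to 2010-09-24, the deadline is extended by 391 days to 2011-02-23.

2011-02-23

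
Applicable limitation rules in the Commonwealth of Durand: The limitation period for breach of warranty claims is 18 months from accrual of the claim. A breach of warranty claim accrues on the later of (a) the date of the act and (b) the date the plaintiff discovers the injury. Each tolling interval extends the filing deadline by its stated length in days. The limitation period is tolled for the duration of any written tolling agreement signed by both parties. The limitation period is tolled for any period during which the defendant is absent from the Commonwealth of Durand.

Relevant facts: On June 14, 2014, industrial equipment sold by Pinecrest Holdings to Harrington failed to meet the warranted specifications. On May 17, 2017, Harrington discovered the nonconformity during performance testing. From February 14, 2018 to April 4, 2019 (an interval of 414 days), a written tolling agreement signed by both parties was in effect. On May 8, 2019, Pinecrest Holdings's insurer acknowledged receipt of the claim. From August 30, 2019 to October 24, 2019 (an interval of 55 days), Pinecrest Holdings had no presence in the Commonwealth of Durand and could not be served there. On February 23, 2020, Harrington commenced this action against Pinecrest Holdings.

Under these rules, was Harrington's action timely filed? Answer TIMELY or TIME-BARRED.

Taking the later of the act (June 14, 2014) and discovery (May 17, 2017), the claim accrued on May 17, 2017.
Adding the 18 months base period to May 17, 2017 gives a deadline of November 17, 2018, before any tolling.
The written tolling agreement from February 14, 2018 to April 4, 2019 tolled the period for 414 days, extending the deadline to January 5, 2020.
The period was tolled for 55 days by the defendant's absence from the jurisdiction (August 30, 2019 to October 24, 2019), pushing the deadline to February 29, 2020.
None of the other events listed affects the running of the period under the stated rules.
The February 23, 2020 filing precedes the February 29, 2020 deadline; the claim is timely.

TIMELY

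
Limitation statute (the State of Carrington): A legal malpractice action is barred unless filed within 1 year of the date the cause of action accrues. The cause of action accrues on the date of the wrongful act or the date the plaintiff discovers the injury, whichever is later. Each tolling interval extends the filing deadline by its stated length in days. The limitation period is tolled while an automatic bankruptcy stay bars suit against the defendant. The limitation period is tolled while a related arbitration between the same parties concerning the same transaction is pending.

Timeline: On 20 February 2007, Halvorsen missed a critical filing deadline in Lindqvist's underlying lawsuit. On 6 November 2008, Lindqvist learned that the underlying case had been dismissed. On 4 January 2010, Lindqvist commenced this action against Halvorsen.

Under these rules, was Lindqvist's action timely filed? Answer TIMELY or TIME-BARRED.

The claim accrued on 6 November 2008 — the later of the 20 February 2007 act and the 6 November 2008 discovery.
The untolled deadline — 1 year after 6 November 2008 — is 6 November 2009.
Filing on 4 January 2010 missed the 6 November 2009 deadline — the action is time-barred.

TIME-BARRED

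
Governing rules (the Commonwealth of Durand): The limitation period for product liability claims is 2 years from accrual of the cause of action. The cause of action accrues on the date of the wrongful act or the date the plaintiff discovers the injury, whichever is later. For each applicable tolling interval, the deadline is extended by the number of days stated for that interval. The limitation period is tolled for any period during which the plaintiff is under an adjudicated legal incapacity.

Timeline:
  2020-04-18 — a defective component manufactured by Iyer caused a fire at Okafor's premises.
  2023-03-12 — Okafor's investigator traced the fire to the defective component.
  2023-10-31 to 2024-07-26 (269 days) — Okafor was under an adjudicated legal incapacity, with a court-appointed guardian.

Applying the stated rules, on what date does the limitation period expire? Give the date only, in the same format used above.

Because discovery on 2023-03-12 post-dates the 2020-04-18 act, accrual under the later-of rule falls on 2023-03-12.
Adding the 2 years base period to 2023-03-12 gives a deadline of 2025-03-12, before any tolling.
Because the plaintiff's legal incapacity ran from 2023-10-31 to 2024-07-26, the deadline is extended by 269 days to 2025-12-06.

2025-12-06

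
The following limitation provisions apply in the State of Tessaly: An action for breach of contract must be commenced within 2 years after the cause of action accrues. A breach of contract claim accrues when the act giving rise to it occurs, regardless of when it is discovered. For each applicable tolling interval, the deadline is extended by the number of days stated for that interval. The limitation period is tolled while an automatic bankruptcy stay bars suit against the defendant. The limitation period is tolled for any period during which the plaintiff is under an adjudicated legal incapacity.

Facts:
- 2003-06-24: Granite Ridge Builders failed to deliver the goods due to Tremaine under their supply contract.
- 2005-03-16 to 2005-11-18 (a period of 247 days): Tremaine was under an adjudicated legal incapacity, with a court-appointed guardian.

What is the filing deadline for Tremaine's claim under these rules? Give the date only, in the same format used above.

2006-02-26

The limitation period began to run on 2003-06-24.
Adding the 2 years base period to 2003-06-24 gives a deadline of 2005-06-24, before any tolling.
The period was tolled for 247 days by the plaintiff's legal incapacity (2005-03-16 to 2005-11-18), pushing the deadline to 2006-02-26.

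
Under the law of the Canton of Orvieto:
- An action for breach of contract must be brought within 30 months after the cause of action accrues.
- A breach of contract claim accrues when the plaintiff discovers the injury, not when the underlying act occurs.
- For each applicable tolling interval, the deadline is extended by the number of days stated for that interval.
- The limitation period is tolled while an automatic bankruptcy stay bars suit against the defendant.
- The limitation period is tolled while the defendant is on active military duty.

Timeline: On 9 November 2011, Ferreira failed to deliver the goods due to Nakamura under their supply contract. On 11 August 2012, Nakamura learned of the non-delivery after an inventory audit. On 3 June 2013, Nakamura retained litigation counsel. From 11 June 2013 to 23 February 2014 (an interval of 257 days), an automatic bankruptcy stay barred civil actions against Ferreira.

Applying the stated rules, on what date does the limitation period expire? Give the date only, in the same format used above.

Under the discovery rule, the claim accrued on 11 August 2012, when Nakamura discovered the injury — not on the 9 November 2011 date of the underlying act.
Adding the 30 months base period to 11 August 2012 gives a deadline of 11 February 2015, before any tolling.
The period was tolled for 257 days by the automatic bankruptcy stay (11 June 2013 to 23 February 2014), pushing the deadline to 26 October 2015.
None of the other events listed affects the running of the period under the stated rules.

26 October 2015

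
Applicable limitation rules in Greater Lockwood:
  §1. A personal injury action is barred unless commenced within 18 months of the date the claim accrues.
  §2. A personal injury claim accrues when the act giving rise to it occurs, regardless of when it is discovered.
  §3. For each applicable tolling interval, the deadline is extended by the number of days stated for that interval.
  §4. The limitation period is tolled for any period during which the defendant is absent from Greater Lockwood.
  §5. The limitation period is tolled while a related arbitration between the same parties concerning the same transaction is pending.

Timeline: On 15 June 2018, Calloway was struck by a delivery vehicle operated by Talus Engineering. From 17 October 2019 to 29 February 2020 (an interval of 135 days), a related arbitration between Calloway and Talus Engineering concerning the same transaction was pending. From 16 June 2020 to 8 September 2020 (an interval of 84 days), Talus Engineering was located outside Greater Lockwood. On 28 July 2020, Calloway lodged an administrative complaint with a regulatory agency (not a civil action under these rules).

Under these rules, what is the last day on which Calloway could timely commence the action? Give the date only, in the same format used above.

28 April 2020

The claim accrued on 15 June 2018, the date of the act.
Adding the 18 months base period to 15 June 2018 gives a deadline of 15 December 2019, before any tolling.
The period was tolled for 135 days by the pending related arbitration (17 October 2019 to 29 February 2020), pushing the deadline to 28 April 2020.
The defendant's absence from the jurisdiction from 16 June 2020 to 8 September 2020 began after the period had already run on 28 April 2020, so it has no tolling effect.
None of the other events listed affects the running of the period under the stated rules.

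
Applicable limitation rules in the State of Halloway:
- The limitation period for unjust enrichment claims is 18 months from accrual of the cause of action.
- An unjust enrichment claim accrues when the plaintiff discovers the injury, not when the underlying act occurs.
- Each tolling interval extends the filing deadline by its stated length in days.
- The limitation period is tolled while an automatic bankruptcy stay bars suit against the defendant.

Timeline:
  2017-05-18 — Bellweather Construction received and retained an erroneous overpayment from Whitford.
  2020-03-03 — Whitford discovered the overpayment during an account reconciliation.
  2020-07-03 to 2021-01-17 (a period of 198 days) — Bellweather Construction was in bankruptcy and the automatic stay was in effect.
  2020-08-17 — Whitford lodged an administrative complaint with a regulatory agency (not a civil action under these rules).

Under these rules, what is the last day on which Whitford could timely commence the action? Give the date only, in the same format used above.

Accrual is tied to discovery, so the period began on 2020-03-03 rather than on 2017-05-18 when the act occurred.
Adding the 18 months base period to 2020-03-03 gives a deadline of 2021-09-03, before any tolling.
Because the automatic bankruptcy stay ran from 2020-07-03 to 2021-01-17, the deadline is extended by 198 days to 2022-03-20.
Nothing else in the chronology tolls or restarts the period.

2022-03-20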